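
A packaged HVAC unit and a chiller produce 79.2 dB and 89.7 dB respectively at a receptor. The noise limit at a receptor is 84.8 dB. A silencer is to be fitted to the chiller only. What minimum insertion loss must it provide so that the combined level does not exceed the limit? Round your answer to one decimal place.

Everything except the chiller sums to 10^(79.2/10) = 8.318e+07 in linear terms, 79.20 dB.
To meet 84.8 dB overall, the treated chiller may contribute at most 10^(84.8/10) − 8.318e+07 = 2.188e+08, i.e. 83.40 dB.
Required insertion loss = 89.7 − 83.40 = 6.30 dB.

6.3 dB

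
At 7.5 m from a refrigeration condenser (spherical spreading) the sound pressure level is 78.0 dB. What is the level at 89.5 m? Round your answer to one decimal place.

Point-source attenuation: ΔL = 20·log₁₀(r₂/r₁) = 20·log₁₀(89.5/7.5) = 21.535 dB.
L₂ = 78.0 − 20·log₁₀(89.5/7.5) = 78.0 − 21.535 = 56.46 dB.

56.5 dB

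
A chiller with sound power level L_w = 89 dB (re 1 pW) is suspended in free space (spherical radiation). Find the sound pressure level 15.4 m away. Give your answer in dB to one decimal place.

54.3 dB

L_p = L_w − 10·log₁₀(4π·r²) with r = 15.4 m.
4π·r² = 2980 m², 10·log₁₀ of that is 34.743 dB.
L_p = 89 − 34.743 = 54.26 dB.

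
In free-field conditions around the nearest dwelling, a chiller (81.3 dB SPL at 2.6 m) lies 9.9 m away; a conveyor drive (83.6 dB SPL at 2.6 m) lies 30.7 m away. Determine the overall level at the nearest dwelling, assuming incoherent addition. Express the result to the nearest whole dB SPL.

Apply inverse-square spreading to bring every level to the receiver, then sum 10^(L/10).
chiller: 81.3 − 20·log₁₀(9.9/2.6) = 81.3 − 11.61 = 69.69 dB SPL.
conveyor drive: 83.6 − 20·log₁₀(30.7/2.6) = 83.6 − 21.44 = 62.16 dB SPL.
Σ 10^(L/10) = 1.095e+07 → L_total = 10·log₁₀(1.095e+07) = 70.39 dB SPL.

70 dB SPL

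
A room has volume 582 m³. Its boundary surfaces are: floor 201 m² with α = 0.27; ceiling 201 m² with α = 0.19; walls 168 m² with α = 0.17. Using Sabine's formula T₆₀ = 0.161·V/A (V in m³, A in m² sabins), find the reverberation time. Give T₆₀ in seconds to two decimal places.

A = Σ Sᵢαᵢ = 201·0.27 + 201·0.19 + 168·0.17 = 121.02 m².
T₆₀ = 0.161·V/A = 0.161·582/121.02 = 0.774 s.

0.77 s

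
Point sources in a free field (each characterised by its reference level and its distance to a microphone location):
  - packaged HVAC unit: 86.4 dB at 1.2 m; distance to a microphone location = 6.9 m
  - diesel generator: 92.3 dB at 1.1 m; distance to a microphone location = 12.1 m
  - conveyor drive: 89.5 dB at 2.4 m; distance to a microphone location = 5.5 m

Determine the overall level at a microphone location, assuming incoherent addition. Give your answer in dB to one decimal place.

Propagate each source to the receiver with L = L_ref − 20·log₁₀(r/r_ref), then add intensities.
packaged HVAC unit: 86.4 − 20·log₁₀(6.9/1.2) = 86.4 − 15.19 = 71.21 dB.
diesel generator: 92.3 − 20·log₁₀(12.1/1.1) = 92.3 − 20.83 = 71.47 dB.
conveyor drive: 89.5 − 20·log₁₀(5.5/2.4) = 89.5 − 7.20 = 82.30 dB.
Σ 10^(L/10) = 1.969e+08 → L_total = 10·log₁₀(1.969e+08) = 82.94 dB.

82.9 dB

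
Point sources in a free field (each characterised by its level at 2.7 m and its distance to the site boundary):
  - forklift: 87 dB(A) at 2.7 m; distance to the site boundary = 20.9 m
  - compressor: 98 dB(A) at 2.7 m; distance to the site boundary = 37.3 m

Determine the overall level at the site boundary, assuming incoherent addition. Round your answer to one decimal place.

76.2 dB(A)

First find each source's level at the receiver (point-source: −20·log₁₀(r/r_ref)), then combine on an intensity basis.
forklift: 87 − 20·log₁₀(20.9/2.7) = 87 − 17.78 = 69.22 dB(A).
compressor: 98 − 20·log₁₀(37.3/2.7) = 98 − 22.81 = 75.19 dB(A).
Σ 10^(L/10) = 4.142e+07 → L_total = 10·log₁₀(4.142e+07) = 76.17 dB(A).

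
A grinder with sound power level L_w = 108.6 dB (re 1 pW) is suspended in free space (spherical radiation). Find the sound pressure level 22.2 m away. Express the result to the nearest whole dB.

The power spreads over a sphere of area 4π·r², so L_p = L_w − 10·log₁₀(4π·r²).
4π·r² = 6193 m², 10·log₁₀ of that is 37.919 dB.
L_p = 108.6 − 37.919 = 70.68 dB.

71 dB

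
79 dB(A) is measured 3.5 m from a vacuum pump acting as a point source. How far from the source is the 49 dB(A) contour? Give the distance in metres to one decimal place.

110.7 m

The 30.0 dB drop corresponds to a distance ratio of 10^(30.0/20) for a point source.
r₂ = 3.5·10^((79−49)/20) = 3.5·10^(30.0/20) = 110.68 m.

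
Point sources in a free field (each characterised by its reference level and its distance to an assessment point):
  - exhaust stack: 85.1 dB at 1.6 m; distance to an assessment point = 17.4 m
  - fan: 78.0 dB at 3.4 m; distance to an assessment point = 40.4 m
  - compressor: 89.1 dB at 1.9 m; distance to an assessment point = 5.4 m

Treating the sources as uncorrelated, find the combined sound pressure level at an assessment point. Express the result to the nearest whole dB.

80 dB

Apply inverse-square spreading to bring every level to the receiver, then sum 10^(L/10).
exhaust stack: 85.1 − 20·log₁₀(17.4/1.6) = 85.1 − 20.73 = 64.37 dB.
fan: 78.0 − 20·log₁₀(40.4/3.4) = 78.0 − 21.50 = 56.50 dB.
compressor: 89.1 − 20·log₁₀(5.4/1.9) = 89.1 − 9.07 = 80.03 dB.
Σ 10^(L/10) = 1.038e+08 → L_total = 10·log₁₀(1.038e+08) = 80.16 dB.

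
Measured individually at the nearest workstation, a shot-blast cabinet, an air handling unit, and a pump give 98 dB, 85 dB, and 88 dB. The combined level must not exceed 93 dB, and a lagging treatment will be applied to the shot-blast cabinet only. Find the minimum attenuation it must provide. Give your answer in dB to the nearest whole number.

Everything except the shot-blast cabinet sums to 10^(85/10) + 10^(88/10) = 9.472e+08 in linear terms, 89.76 dB.
To meet 93 dB overall, the treated shot-blast cabinet may contribute at most 10^(93/10) − 9.472e+08 = 1.048e+09, i.e. 90.20 dB.
Required insertion loss = 98 − 90.20 = 7.80 dB.

8 dB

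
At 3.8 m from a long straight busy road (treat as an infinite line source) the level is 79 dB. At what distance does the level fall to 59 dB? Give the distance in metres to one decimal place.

For a line source L₁ − L₂ = 10·log₁₀(r₂/r₁), so r₂ = r₁·10^((L₁−L₂)/10).
r₂ = 3.8·10^((79−59)/10) = 3.8·10^(20.0/10) = 380.00 m.

380.0 m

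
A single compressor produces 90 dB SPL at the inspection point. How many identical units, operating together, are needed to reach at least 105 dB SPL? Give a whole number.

Need L₁ + 10·log₁₀ N ≥ 105, i.e. log₁₀ N ≥ 1.50.
N ≥ 10^(15.0/10) = 31.623, so N = 32.

32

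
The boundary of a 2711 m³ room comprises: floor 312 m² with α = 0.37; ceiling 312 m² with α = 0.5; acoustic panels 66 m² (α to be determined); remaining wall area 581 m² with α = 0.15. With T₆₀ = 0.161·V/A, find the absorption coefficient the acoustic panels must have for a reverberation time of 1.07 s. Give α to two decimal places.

0.75

A = 0.161·V/T₆₀ = 0.161·2711/1.07 = 407.92 m² sabins.
Absorption from the other surfaces = 312·0.37 + 312·0.5 + 581·0.15 = 358.59 m², so the acoustic panels must supply 49.33 m² over 66 m².
α = 49.33/66 = 0.747.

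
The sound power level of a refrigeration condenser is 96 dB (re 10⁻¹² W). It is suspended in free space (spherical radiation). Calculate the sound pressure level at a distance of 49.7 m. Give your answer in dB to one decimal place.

51.1 dB

Free-field spherical radiation: L_p = L_w − 10·log₁₀(4π·r²), r = 49.7 m.
4π·r² = 3.104e+04 m², 10·log₁₀ of that is 44.919 dB.
L_p = 96 − 44.919 = 51.08 dB.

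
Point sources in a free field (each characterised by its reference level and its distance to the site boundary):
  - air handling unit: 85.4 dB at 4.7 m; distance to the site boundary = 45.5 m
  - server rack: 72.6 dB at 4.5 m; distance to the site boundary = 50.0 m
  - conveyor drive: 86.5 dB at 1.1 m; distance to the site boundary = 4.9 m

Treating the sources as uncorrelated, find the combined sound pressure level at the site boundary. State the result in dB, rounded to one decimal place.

Propagate each source to the receiver with L = L_ref − 20·log₁₀(r/r_ref), then add intensities.
air handling unit: 85.4 − 20·log₁₀(45.5/4.7) = 85.4 − 19.72 = 65.68 dB.
server rack: 72.6 − 20·log₁₀(50.0/4.5) = 72.6 − 20.92 = 51.68 dB.
conveyor drive: 86.5 − 20·log₁₀(4.9/1.1) = 86.5 − 12.98 = 73.52 dB.
Σ 10^(L/10) = 2.636e+07 → L_total = 10·log₁₀(2.636e+07) = 74.21 dB.

74.2 dB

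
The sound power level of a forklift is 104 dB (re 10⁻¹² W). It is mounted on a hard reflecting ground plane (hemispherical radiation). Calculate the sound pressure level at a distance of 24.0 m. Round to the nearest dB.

L_p = L_w − 10·log₁₀(2π·r²) with r = 24.0 m.
2π·r² = 3619 m², 10·log₁₀ of that is 35.586 dB.
L_p = 104 − 35.586 = 68.41 dB.

68 dB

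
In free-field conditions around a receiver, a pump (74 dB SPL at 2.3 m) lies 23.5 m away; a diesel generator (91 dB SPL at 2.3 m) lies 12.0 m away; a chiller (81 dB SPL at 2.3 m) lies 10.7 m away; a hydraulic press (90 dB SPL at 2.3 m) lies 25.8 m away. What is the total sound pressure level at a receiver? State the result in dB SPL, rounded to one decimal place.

Propagate each source to the receiver with L = L_ref − 20·log₁₀(r/r_ref), then add intensities.
pump: 74 − 20·log₁₀(23.5/2.3) = 74 − 20.19 = 53.81 dB SPL.
diesel generator: 91 − 20·log₁₀(12.0/2.3) = 91 − 14.35 = 76.65 dB SPL.
chiller: 81 − 20·log₁₀(10.7/2.3) = 81 − 13.35 = 67.65 dB SPL.
hydraulic press: 90 − 20·log₁₀(25.8/2.3) = 90 − 21.00 = 69.00 dB SPL.
Σ 10^(L/10) = 6.025e+07 → L_total = 10·log₁₀(6.025e+07) = 77.80 dB SPL.

77.8 dB SPL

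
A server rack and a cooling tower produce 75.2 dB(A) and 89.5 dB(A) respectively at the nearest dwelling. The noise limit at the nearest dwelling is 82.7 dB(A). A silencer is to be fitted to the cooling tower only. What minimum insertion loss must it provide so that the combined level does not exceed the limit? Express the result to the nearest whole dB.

Fixed contribution from the other source: Σ 10^(L/10) = 10^(75.2/10) = 3.311e+07 (75.20 dB(A)).
To meet 82.7 dB(A) overall, the treated cooling tower may contribute at most 10^(82.7/10) − 3.311e+07 = 1.531e+08, i.e. 81.85 dB(A).
So the cooling tower must be reduced from 89.5 to 81.85 dB(A): IL = 7.65 dB.

8 dB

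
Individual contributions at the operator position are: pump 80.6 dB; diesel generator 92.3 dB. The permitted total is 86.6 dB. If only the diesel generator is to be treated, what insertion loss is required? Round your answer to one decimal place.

7.0 dB

Everything except the diesel generator sums to 10^(80.6/10) = 1.148e+08 in linear terms, 80.60 dB.
The limit corresponds to 10^(86.6/10) = 4.571e+08; subtracting the fixed part leaves 3.423e+08 for the diesel generator, i.e. 85.34 dB.
So the diesel generator must be reduced from 92.3 to 85.34 dB: IL = 6.96 dB.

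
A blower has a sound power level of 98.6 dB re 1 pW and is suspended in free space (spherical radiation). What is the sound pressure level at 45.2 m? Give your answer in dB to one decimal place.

54.5 dB

L_p = L_w − 10·log₁₀(4π·r²) with r = 45.2 m.
4π·r² = 2.567e+04 m², 10·log₁₀ of that is 44.095 dB.
L_p = 98.6 − 44.095 = 54.51 dB.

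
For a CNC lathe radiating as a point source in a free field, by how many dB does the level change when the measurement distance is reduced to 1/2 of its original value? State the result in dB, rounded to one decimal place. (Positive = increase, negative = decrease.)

+6.0 dB

With spherical spreading the level changes by −20·log₁₀(r₂/r₁).
ΔL = −20·log₁₀(0.5) = +6.02 dB.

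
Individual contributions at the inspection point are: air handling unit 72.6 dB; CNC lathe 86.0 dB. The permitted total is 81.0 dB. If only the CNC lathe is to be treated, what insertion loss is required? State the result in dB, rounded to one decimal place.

Everything except the CNC lathe sums to 10^(72.6/10) = 1.820e+07 in linear terms, 72.60 dB.
To meet 81.0 dB overall, the treated CNC lathe may contribute at most 10^(81.0/10) − 1.820e+07 = 1.077e+08, i.e. 80.32 dB.
Required insertion loss = 86.0 − 80.32 = 5.68 dB.

5.7 dB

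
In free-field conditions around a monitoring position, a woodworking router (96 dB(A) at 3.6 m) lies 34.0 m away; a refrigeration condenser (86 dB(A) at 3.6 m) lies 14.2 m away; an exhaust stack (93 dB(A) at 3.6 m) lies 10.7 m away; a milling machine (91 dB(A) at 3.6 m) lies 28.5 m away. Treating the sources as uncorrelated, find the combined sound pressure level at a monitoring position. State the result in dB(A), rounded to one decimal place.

85.0 dB(A)

First find each source's level at the receiver (point-source: −20·log₁₀(r/r_ref)), then combine on an intensity basis.
woodworking router: 96 − 20·log₁₀(34.0/3.6) = 96 − 19.50 = 76.50 dB(A).
refrigeration condenser: 86 − 20·log₁₀(14.2/3.6) = 86 − 11.92 = 74.08 dB(A).
exhaust stack: 93 − 20·log₁₀(10.7/3.6) = 93 − 9.46 = 83.54 dB(A).
milling machine: 91 − 20·log₁₀(28.5/3.6) = 91 − 17.97 = 73.03 dB(A).
Σ 10^(L/10) = 3.162e+08 → L_total = 10·log₁₀(3.162e+08) = 85.00 dB(A).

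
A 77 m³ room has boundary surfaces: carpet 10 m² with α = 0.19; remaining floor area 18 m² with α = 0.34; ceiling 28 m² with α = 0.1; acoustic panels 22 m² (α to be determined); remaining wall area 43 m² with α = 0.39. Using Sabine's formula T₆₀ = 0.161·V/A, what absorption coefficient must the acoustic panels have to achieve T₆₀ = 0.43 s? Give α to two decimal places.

A = 0.161·V/T₆₀ = 0.161·77/0.43 = 28.83 m² sabins.
Absorption from the other surfaces = 10·0.19 + 18·0.34 + 28·0.1 + 43·0.39 = 27.59 m², so the acoustic panels must supply 1.24 m² over 22 m².
α = 1.24/22 = 0.056.

0.06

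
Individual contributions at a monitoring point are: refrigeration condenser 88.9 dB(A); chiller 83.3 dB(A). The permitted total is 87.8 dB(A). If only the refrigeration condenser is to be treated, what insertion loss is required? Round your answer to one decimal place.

3.0 dB

Fixed contribution from the other source: Σ 10^(L/10) = 10^(83.3/10) = 2.138e+08 (83.30 dB(A)).
The limit corresponds to 10^(87.8/10) = 6.026e+08; subtracting the fixed part leaves 3.888e+08 for the refrigeration condenser, i.e. 85.90 dB(A).
So the refrigeration condenser must be reduced from 88.9 to 85.90 dB(A): IL = 3.00 dB.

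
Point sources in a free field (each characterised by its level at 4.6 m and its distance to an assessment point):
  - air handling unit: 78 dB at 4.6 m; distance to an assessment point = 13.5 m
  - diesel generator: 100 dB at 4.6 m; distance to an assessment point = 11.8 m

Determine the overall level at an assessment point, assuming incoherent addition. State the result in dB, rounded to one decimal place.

First find each source's level at the receiver (point-source: −20·log₁₀(r/r_ref)), then combine on an intensity basis.
air handling unit: 78 − 20·log₁₀(13.5/4.6) = 78 − 9.35 = 68.65 dB.
diesel generator: 100 − 20·log₁₀(11.8/4.6) = 100 − 8.18 = 91.82 dB.
Σ 10^(L/10) = 1.527e+09 → L_total = 10·log₁₀(1.527e+09) = 91.84 dB.

91.8 dB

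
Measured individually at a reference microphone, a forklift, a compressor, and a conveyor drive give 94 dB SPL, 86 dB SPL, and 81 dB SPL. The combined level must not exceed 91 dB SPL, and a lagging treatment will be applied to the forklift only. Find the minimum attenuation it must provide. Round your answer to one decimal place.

Fixed contribution from the other sources: Σ 10^(L/10) = 10^(86/10) + 10^(81/10) = 5.240e+08 (87.19 dB SPL).
To meet 91 dB SPL overall, the treated forklift may contribute at most 10^(91/10) − 5.240e+08 = 7.349e+08, i.e. 88.66 dB SPL.
Required insertion loss = 94 − 88.66 = 5.34 dB.

5.3 dB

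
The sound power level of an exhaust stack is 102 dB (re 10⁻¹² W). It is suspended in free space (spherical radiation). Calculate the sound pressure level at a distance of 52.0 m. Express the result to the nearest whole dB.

57 dB

The power spreads over a sphere of area 4π·r², so L_p = L_w − 10·log₁₀(4π·r²).
4π·r² = 3.398e+04 m², 10·log₁₀ of that is 45.312 dB.
L_p = 102 − 45.312 = 56.69 dB.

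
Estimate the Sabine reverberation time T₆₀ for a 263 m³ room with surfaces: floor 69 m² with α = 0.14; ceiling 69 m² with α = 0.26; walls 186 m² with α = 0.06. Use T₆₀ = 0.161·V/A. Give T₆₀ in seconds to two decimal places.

1.09 s

Summing Sᵢαᵢ: 69·0.14 + 69·0.26 + 186·0.06 = 38.76 m².
T₆₀ = 0.161 × 263 / 38.76 = 1.092 s.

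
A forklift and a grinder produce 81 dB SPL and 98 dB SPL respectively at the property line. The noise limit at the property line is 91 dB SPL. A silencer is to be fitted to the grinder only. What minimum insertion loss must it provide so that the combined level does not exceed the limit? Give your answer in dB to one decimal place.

7.5 dB

The untreated sources together contribute 10^(81/10) = 1.259e+08, i.e. 81.00 dB SPL.
The limit corresponds to 10^(91/10) = 1.259e+09; subtracting the fixed part leaves 1.133e+09 for the grinder, i.e. 90.54 dB SPL.
So the grinder must be reduced from 98 to 90.54 dB SPL: IL = 7.46 dB.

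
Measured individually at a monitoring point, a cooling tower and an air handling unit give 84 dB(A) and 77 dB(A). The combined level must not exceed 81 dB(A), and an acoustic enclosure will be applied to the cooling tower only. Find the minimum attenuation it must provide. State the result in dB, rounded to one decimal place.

5.2 dB

The untreated sources together contribute 10^(77/10) = 5.012e+07, i.e. 77.00 dB(A).
To meet 81 dB(A) overall, the treated cooling tower may contribute at most 10^(81/10) − 5.012e+07 = 7.577e+07, i.e. 78.80 dB(A).
So the cooling tower must be reduced from 84 to 78.80 dB(A): IL = 5.20 dB.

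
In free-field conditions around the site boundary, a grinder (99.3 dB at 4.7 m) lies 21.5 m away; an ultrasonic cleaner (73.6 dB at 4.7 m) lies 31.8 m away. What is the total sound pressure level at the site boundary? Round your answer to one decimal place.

86.1 dB

First find each source's level at the receiver (point-source: −20·log₁₀(r/r_ref)), then combine on an intensity basis.
grinder: 99.3 − 20·log₁₀(21.5/4.7) = 99.3 − 13.21 = 86.09 dB.
ultrasonic cleaner: 73.6 − 20·log₁₀(31.8/4.7) = 73.6 − 16.61 = 56.99 dB.
Σ 10^(L/10) = 4.072e+08 → L_total = 10·log₁₀(4.072e+08) = 86.10 dB.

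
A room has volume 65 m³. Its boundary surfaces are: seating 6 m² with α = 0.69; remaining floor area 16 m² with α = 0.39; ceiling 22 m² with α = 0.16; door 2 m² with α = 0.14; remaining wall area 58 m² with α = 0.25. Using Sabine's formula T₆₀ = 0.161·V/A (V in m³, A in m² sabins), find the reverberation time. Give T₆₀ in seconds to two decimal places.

Summing Sᵢαᵢ: 6·0.69 + 16·0.39 + 22·0.16 + 2·0.14 + 58·0.25 = 28.68 m².
T₆₀ = 0.161·V/A = 0.161·65/28.68 = 0.365 s.

0.36 s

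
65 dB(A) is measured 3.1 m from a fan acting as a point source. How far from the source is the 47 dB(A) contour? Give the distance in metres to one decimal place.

For a point source L₁ − L₂ = 20·log₁₀(r₂/r₁), so r₂ = r₁·10^((L₁−L₂)/20).
r₂ = 3.1·10^((65−47)/20) = 3.1·10^(18.0/20) = 24.62 m.

24.6 m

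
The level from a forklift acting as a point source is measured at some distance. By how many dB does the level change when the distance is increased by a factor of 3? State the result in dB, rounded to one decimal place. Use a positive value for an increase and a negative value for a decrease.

-9.5 dB

With spherical spreading the level changes by −20·log₁₀(r₂/r₁).
ΔL = −20·log₁₀(3) = -9.54 dB.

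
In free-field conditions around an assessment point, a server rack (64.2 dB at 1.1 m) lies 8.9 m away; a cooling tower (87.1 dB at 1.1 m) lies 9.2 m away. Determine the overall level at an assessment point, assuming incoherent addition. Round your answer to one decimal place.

Propagate each source to the receiver with L = L_ref − 20·log₁₀(r/r_ref), then add intensities.
server rack: 64.2 − 20·log₁₀(8.9/1.1) = 64.2 − 18.16 = 46.04 dB.
cooling tower: 87.1 − 20·log₁₀(9.2/1.1) = 87.1 − 18.45 = 68.65 dB.
Σ 10^(L/10) = 7.372e+06 → L_total = 10·log₁₀(7.372e+06) = 68.68 dB.

68.7 dB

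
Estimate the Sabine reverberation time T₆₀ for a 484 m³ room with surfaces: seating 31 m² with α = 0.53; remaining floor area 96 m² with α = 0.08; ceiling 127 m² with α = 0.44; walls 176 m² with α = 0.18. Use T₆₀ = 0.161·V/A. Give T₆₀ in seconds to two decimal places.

A = Σ Sᵢαᵢ = 31·0.53 + 96·0.08 + 127·0.44 + 176·0.18 = 111.67 m².
T₆₀ = 0.161 × 484 / 111.67 = 0.698 s.

0.70 s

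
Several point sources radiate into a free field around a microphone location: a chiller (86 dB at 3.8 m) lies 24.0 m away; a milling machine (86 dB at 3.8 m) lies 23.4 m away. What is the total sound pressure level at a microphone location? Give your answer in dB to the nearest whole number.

First find each source's level at the receiver (point-source: −20·log₁₀(r/r_ref)), then combine on an intensity basis.
chiller: 86 − 20·log₁₀(24.0/3.8) = 86 − 16.01 = 69.99 dB.
milling machine: 86 − 20·log₁₀(23.4/3.8) = 86 − 15.79 = 70.21 dB.
Σ 10^(L/10) = 2.048e+07 → L_total = 10·log₁₀(2.048e+07) = 73.11 dB.

73 dB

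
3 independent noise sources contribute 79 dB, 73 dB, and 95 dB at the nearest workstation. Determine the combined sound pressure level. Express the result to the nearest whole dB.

For uncorrelated sources the intensities add, so convert each level to linear form, sum, and take 10·log₁₀ of the total.
Σ 10^(L/10) = 10^(79/10) + 10^(73/10) + 10^(95/10) = 3.262e+09.
L_total = 10·log₁₀(3.262e+09) = 95.13 dB.

95 dB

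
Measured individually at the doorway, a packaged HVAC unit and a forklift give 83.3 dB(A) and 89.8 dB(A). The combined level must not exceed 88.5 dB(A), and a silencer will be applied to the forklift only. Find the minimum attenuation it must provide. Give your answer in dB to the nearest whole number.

3 dB

Everything except the forklift sums to 10^(83.3/10) = 2.138e+08 in linear terms, 83.30 dB(A).
The limit corresponds to 10^(88.5/10) = 7.079e+08; subtracting the fixed part leaves 4.941e+08 for the forklift, i.e. 86.94 dB(A).
So the forklift must be reduced from 89.8 to 86.94 dB(A): IL = 2.86 dB.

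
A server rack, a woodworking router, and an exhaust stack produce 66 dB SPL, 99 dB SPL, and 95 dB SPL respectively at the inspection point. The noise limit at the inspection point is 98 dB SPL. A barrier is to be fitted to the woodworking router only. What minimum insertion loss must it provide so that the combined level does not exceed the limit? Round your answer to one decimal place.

4.0 dB

Everything except the woodworking router sums to 10^(66/10) + 10^(95/10) = 3.166e+09 in linear terms, 95.01 dB SPL.
To meet 98 dB SPL overall, the treated woodworking router may contribute at most 10^(98/10) − 3.166e+09 = 3.143e+09, i.e. 94.97 dB SPL.
So the woodworking router must be reduced from 99 to 94.97 dB SPL: IL = 4.03 dB.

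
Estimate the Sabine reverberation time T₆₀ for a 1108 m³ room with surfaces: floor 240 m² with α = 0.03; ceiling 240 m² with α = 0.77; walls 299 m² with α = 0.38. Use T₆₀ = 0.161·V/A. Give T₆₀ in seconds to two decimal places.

Total absorption A = 240·0.03 + 240·0.77 + 299·0.38 = 305.62 m² sabins.
T₆₀ = 0.161·V/A = 0.161·1108/305.62 = 0.584 s.

0.58 s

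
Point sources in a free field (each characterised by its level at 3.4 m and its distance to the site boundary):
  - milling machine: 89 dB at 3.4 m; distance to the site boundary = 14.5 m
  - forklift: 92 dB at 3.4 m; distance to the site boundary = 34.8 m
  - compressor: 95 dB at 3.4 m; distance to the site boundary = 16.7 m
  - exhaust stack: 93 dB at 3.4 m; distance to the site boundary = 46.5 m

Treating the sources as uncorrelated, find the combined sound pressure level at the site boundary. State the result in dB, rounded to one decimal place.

83.0 dB

Propagate each source to the receiver with L = L_ref − 20·log₁₀(r/r_ref), then add intensities.
milling machine: 89 − 20·log₁₀(14.5/3.4) = 89 − 12.60 = 76.40 dB.
forklift: 92 − 20·log₁₀(34.8/3.4) = 92 − 20.20 = 71.80 dB.
compressor: 95 − 20·log₁₀(16.7/3.4) = 95 − 13.82 = 81.18 dB.
exhaust stack: 93 − 20·log₁₀(46.5/3.4) = 93 − 22.72 = 70.28 dB.
Σ 10^(L/10) = 2.005e+08 → L_total = 10·log₁₀(2.005e+08) = 83.02 dB.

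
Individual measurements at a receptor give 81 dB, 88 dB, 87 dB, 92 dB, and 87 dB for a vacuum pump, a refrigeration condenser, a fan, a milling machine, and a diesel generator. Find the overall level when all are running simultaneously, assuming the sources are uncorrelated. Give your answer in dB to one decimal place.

95.2 dB

For uncorrelated sources the intensities add, so convert each level to linear form, sum, and take 10·log₁₀ of the total.
Σ 10^(L/10) = 10^(81/10) + 10^(88/10) + 10^(87/10) + 10^(92/10) + 10^(87/10) = 3.344e+09.
L_total = 10·log₁₀(3.344e+09) = 95.24 dB.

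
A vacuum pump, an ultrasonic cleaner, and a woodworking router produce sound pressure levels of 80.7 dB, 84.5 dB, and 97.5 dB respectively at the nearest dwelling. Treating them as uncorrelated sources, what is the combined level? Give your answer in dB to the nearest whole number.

98 dB

Incoherent sources combine by intensity addition: L_total = 10·log₁₀(Σ 10^(L_i/10)).
Σ 10^(L/10) = 10^(80.7/10) + 10^(84.5/10) + 10^(97.5/10) = 6.023e+09.
L_total = 10·log₁₀(6.023e+09) = 97.80 dB.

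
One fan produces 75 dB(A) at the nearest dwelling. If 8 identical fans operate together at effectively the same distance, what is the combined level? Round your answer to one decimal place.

84.0 dB(A)

With 8 equal, uncorrelated contributions the intensity is 8× that of one unit, giving a rise of 10·log₁₀ 8.
L_total = 75 + 10·log₁₀(8) = 75 + 9.031 = 84.03 dB(A).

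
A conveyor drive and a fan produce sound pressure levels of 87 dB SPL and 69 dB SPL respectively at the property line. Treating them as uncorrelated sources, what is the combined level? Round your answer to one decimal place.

For uncorrelated sources the intensities add, so convert each level to linear form, sum, and take 10·log₁₀ of the total.
Σ 10^(L/10) = 10^(87/10) + 10^(69/10) = 5.091e+08.
L_total = 10·log₁₀(5.091e+08) = 87.07 dB SPL.

87.1 dB SPL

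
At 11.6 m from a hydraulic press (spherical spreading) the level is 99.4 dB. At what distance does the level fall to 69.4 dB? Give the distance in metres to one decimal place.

366.8 m

For a point source L₁ − L₂ = 20·log₁₀(r₂/r₁), so r₂ = r₁·10^((L₁−L₂)/20).
r₂ = 11.6·10^((99.4−69.4)/20) = 11.6·10^(30.0/20) = 366.82 m.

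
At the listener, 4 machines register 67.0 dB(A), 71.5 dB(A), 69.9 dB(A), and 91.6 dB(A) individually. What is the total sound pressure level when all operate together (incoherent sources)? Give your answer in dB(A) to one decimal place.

91.7 dB(A)

For uncorrelated sources the intensities add, so convert each level to linear form, sum, and take 10·log₁₀ of the total.
Σ 10^(L/10) = 10^(67.0/10) + 10^(71.5/10) + 10^(69.9/10) + 10^(91.6/10) = 1.474e+09.
L_total = 10·log₁₀(1.474e+09) = 91.69 dB(A).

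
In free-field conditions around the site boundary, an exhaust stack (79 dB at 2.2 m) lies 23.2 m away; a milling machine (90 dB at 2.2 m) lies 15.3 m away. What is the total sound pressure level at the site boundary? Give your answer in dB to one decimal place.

73.3 dB

First find each source's level at the receiver (point-source: −20·log₁₀(r/r_ref)), then combine on an intensity basis.
exhaust stack: 79 − 20·log₁₀(23.2/2.2) = 79 − 20.46 = 58.54 dB.
milling machine: 90 − 20·log₁₀(15.3/2.2) = 90 − 16.85 = 73.15 dB.
Σ 10^(L/10) = 2.139e+07 → L_total = 10·log₁₀(2.139e+07) = 73.30 dB.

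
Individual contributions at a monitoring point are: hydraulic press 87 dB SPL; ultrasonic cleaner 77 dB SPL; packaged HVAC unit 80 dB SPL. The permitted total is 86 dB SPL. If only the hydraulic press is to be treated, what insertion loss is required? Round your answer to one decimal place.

The untreated sources together contribute 10^(77/10) + 10^(80/10) = 1.501e+08, i.e. 81.76 dB SPL.
The limit corresponds to 10^(86/10) = 3.981e+08; subtracting the fixed part leaves 2.480e+08 for the hydraulic press, i.e. 83.94 dB SPL.
So the hydraulic press must be reduced from 87 to 83.94 dB SPL: IL = 3.06 dB.

3.1 dB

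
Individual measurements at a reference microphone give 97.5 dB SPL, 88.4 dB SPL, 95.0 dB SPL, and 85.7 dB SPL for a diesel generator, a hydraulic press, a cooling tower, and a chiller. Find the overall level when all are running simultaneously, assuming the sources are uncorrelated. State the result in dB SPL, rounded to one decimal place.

99.9 dB SPL

For uncorrelated sources the intensities add, so convert each level to linear form, sum, and take 10·log₁₀ of the total.
Σ 10^(L/10) = 10^(97.5/10) + 10^(88.4/10) + 10^(95.0/10) + 10^(85.7/10) = 9.849e+09.
L_total = 10·log₁₀(9.849e+09) = 99.93 dB SPL.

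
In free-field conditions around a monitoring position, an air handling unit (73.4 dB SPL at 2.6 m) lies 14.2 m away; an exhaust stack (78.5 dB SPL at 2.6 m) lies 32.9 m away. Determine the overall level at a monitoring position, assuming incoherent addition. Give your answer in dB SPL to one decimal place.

60.7 dB SPL

First find each source's level at the receiver (point-source: −20·log₁₀(r/r_ref)), then combine on an intensity basis.
air handling unit: 73.4 − 20·log₁₀(14.2/2.6) = 73.4 − 14.75 = 58.65 dB SPL.
exhaust stack: 78.5 − 20·log₁₀(32.9/2.6) = 78.5 − 22.04 = 56.46 dB SPL.
Σ 10^(L/10) = 1.176e+06 → L_total = 10·log₁₀(1.176e+06) = 60.70 dB SPL.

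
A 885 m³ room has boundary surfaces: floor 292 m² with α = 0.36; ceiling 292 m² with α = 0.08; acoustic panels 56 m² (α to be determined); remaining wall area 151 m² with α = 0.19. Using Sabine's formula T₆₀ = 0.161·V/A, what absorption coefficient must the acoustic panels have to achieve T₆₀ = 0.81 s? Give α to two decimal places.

0.33

From T₆₀ = 0.161·V/A, the target T₆₀ = 0.81 s needs A = 0.161·885/0.81 = 175.91 m².
Absorption from the other surfaces = 292·0.36 + 292·0.08 + 151·0.19 = 157.17 m², so the acoustic panels must supply 18.74 m² over 56 m².
α = 18.74/56 = 0.335.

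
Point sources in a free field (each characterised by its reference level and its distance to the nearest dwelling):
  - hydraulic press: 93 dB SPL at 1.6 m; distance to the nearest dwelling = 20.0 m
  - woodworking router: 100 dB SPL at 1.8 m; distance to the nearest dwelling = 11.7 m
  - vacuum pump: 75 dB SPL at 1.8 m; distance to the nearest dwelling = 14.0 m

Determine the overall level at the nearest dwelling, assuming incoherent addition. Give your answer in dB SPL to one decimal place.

84.0 dB SPL

First find each source's level at the receiver (point-source: −20·log₁₀(r/r_ref)), then combine on an intensity basis.
hydraulic press: 93 − 20·log₁₀(20.0/1.6) = 93 − 21.94 = 71.06 dB SPL.
woodworking router: 100 − 20·log₁₀(11.7/1.8) = 100 − 16.26 = 83.74 dB SPL.
vacuum pump: 75 − 20·log₁₀(14.0/1.8) = 75 − 17.82 = 57.18 dB SPL.
Σ 10^(L/10) = 2.500e+08 → L_total = 10·log₁₀(2.500e+08) = 83.98 dB SPL.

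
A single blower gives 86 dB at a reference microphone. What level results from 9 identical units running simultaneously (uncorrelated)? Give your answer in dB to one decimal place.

95.5 dB

N identical incoherent sources raise the level by 10·log₁₀ N.
L_total = 86 + 10·log₁₀(9) = 86 + 9.542 = 95.54 dB.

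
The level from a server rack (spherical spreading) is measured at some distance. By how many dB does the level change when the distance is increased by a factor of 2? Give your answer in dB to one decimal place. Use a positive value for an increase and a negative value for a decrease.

Point-source spreading: ΔL = −20·log₁₀(r₂/r₁).
ΔL = −20·log₁₀(2) = -6.02 dB.

-6.0 dB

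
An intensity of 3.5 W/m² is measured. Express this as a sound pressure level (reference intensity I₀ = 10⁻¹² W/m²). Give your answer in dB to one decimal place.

L = 10·log₁₀(I/I₀) = 10·log₁₀(3.5/10⁻¹²) = 10·log₁₀(3.5×10^12).
L = 10·(0.5441 + 12) = 125.44 dB.

125.4 dB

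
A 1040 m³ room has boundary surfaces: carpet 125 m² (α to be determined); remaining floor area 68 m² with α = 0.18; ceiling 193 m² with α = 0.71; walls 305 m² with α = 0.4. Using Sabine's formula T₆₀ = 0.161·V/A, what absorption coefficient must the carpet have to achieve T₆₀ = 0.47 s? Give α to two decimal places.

0.68

A = 0.161·V/T₆₀ = 0.161·1040/0.47 = 356.26 m² sabins.
Absorption from the other surfaces = 68·0.18 + 193·0.71 + 305·0.4 = 271.27 m², so the carpet must supply 84.99 m² over 125 m².
α = 84.99/125 = 0.680.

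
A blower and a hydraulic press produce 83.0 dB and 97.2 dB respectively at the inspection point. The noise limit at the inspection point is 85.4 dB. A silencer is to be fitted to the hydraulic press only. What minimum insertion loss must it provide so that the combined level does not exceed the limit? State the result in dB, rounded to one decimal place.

Everything except the hydraulic press sums to 10^(83.0/10) = 1.995e+08 in linear terms, 83.00 dB.
To meet 85.4 dB overall, the treated hydraulic press may contribute at most 10^(85.4/10) − 1.995e+08 = 1.472e+08, i.e. 81.68 dB.
So the hydraulic press must be reduced from 97.2 to 81.68 dB: IL = 15.52 dB.

15.5 dB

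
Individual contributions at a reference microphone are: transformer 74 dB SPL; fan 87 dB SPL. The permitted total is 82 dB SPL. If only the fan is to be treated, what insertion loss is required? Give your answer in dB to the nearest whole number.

Everything except the fan sums to 10^(74/10) = 2.512e+07 in linear terms, 74.00 dB SPL.
The limit corresponds to 10^(82/10) = 1.585e+08; subtracting the fixed part leaves 1.334e+08 for the fan, i.e. 81.25 dB SPL.
So the fan must be reduced from 87 to 81.25 dB SPL: IL = 5.75 dB.

6 dB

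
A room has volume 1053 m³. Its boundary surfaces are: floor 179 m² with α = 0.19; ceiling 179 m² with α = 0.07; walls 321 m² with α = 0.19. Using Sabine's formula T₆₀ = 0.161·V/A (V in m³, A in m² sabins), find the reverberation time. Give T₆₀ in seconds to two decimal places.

1.58 s

Summing Sᵢαᵢ: 179·0.19 + 179·0.07 + 321·0.19 = 107.53 m².
T₆₀ = 0.161 × 1053 / 107.53 = 1.577 s.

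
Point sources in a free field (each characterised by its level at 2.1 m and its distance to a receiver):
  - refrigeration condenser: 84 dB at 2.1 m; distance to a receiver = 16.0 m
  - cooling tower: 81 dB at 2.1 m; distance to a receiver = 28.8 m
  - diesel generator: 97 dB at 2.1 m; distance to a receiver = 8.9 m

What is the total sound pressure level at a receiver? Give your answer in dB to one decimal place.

84.5 dB

Apply inverse-square spreading to bring every level to the receiver, then sum 10^(L/10).
refrigeration condenser: 84 − 20·log₁₀(16.0/2.1) = 84 − 17.64 = 66.36 dB.
cooling tower: 81 − 20·log₁₀(28.8/2.1) = 81 − 22.74 = 58.26 dB.
diesel generator: 97 − 20·log₁₀(8.9/2.1) = 97 − 12.54 = 84.46 dB.
Σ 10^(L/10) = 2.840e+08 → L_total = 10·log₁₀(2.840e+08) = 84.53 dB.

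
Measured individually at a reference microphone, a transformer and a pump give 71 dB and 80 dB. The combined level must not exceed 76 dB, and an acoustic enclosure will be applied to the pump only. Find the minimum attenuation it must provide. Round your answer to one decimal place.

Everything except the pump sums to 10^(71/10) = 1.259e+07 in linear terms, 71.00 dB.
To meet 76 dB overall, the treated pump may contribute at most 10^(76/10) − 1.259e+07 = 2.722e+07, i.e. 74.35 dB.
Required insertion loss = 80 − 74.35 = 5.65 dB.

5.7 dB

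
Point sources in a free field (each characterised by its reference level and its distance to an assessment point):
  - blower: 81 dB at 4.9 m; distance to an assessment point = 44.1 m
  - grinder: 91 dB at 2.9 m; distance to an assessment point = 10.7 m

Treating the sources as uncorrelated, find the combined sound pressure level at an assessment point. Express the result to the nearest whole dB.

First find each source's level at the receiver (point-source: −20·log₁₀(r/r_ref)), then combine on an intensity basis.
blower: 81 − 20·log₁₀(44.1/4.9) = 81 − 19.08 = 61.92 dB.
grinder: 91 − 20·log₁₀(10.7/2.9) = 91 − 11.34 = 79.66 dB.
Σ 10^(L/10) = 9.403e+07 → L_total = 10·log₁₀(9.403e+07) = 79.73 dB.

80 dB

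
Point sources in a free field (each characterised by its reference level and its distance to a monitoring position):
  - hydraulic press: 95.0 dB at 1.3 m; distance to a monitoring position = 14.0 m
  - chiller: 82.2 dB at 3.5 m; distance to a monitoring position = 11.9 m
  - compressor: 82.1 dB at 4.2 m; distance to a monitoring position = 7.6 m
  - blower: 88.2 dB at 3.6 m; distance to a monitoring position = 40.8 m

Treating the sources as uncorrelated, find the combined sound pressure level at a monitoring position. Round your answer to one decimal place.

Apply inverse-square spreading to bring every level to the receiver, then sum 10^(L/10).
hydraulic press: 95.0 − 20·log₁₀(14.0/1.3) = 95.0 − 20.64 = 74.36 dB.
chiller: 82.2 − 20·log₁₀(11.9/3.5) = 82.2 − 10.63 = 71.57 dB.
compressor: 82.1 − 20·log₁₀(7.6/4.2) = 82.1 − 5.15 = 76.95 dB.
blower: 88.2 − 20·log₁₀(40.8/3.6) = 88.2 − 21.09 = 67.11 dB.
Σ 10^(L/10) = 9.630e+07 → L_total = 10·log₁₀(9.630e+07) = 79.84 dB.

79.8 dB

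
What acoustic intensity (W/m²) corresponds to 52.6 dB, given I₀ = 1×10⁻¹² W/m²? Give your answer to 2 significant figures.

L = 10·log₁₀(I/I₀) ⇒ I = I₀·10^(L/10) = 10⁻¹² × 10^5.26.

1.8e-07 W/m²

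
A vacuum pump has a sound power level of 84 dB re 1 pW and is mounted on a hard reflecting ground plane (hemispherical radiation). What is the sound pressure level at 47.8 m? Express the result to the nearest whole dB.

The power spreads over a hemisphere of area 2π·r², so L_p = L_w − 10·log₁₀(2π·r²).
2π·r² = 1.436e+04 m², 10·log₁₀ of that is 41.570 dB.
L_p = 84 − 41.570 = 42.43 dB.

42 dB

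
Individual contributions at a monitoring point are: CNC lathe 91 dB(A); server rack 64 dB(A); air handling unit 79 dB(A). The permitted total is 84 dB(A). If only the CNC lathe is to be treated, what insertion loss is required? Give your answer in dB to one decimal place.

8.7 dB

Everything except the CNC lathe sums to 10^(64/10) + 10^(79/10) = 8.194e+07 in linear terms, 79.14 dB(A).
To meet 84 dB(A) overall, the treated CNC lathe may contribute at most 10^(84/10) − 8.194e+07 = 1.692e+08, i.e. 82.29 dB(A).
Required insertion loss = 91 − 82.29 = 8.71 dB.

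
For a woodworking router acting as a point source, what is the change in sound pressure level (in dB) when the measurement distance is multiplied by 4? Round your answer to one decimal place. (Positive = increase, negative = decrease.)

-12.0 dB

Point-source spreading: ΔL = −20·log₁₀(r₂/r₁).
ΔL = −20·log₁₀(4) = -12.04 dB.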